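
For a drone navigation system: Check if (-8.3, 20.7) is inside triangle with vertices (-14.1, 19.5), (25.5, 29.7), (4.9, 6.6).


Cross products: AB x AP = -11.64, BC x BP = -595.38, CA x CP = -97.62
All same sign? yes

Yes, inside


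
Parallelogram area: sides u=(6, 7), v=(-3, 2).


|u x v| = |6*2 - 7*(-3)|
= |12 - (-21)| = 33

33


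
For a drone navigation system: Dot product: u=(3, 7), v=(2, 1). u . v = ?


u . v = u_x*v_x + u_y*v_y = 3*2 + 7*1
= 6 + 7 = 13

13


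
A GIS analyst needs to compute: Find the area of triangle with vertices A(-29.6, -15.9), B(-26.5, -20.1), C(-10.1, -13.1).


Area = |x_A(y_B-y_C) + x_B(y_C-y_A) + x_C(y_A-y_B)|/2
= |207.2 + (-74.2) + (-42.42)|/2
= 90.58/2 = 45.29

45.29


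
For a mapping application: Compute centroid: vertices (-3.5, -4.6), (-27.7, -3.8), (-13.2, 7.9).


Centroid = ((x_A+x_B+x_C)/3, (y_A+y_B+y_C)/3)
= (((-3.5)+(-27.7)+(-13.2))/3, ((-4.6)+(-3.8)+7.9)/3)
= (-14.8, -0.1667)

(-14.8, -0.1667)


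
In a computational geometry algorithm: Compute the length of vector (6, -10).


|u| = sqrt(6^2 + (-10)^2) = sqrt(136) = 11.6619

11.6619


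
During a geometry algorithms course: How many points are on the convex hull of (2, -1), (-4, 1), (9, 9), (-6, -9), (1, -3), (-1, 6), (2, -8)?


Convex hull vertices (CCW): (-6, -9), (2, -8), (9, 9), (-1, 6), (-4, 1)
Count = 5

5


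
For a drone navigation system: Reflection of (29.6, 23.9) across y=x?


Reflection over y=x: (x,y) -> (y,x)
(29.6, 23.9) -> (23.9, 29.6)

(23.9, 29.6)


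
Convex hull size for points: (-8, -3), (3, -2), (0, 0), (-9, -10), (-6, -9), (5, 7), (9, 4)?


Convex hull vertices (CCW): (-9, -10), (-6, -9), (3, -2), (9, 4), (5, 7), (-8, -3)
Count = 6

6


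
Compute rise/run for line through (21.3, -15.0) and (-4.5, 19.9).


slope = (y2-y1)/(x2-x1) = (19.9-(-15))/((-4.5)-21.3) = 34.9/(-25.8) = -1.3527

-1.3527


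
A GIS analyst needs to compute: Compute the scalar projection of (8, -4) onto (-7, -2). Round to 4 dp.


u.v = -48, |v| = sqrt(53) = 7.2801
Scalar projection = u.v / |v| = -48 / sqrt(53) = -6.5933

-6.5933


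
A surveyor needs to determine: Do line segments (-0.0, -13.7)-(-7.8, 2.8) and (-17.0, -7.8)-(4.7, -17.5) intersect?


Cross products: d1=36.87, d2=319.26, d3=234.48, d4=-47.91
d1*d2 < 0 and d3*d4 < 0? no

No, they don't intersect


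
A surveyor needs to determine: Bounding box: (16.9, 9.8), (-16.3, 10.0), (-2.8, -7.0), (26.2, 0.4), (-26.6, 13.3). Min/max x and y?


x range: [-26.6, 26.2]
y range: [-7, 13.3]
Bounding box: (-26.6,-7) to (26.2,13.3)

(-26.6,-7) to (26.2,13.3)


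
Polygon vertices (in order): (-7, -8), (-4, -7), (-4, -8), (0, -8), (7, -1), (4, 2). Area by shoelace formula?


Shoelace sum: ((-7)*(-7) - (-4)*(-8)) + ((-4)*(-8) - (-4)*(-7)) + ((-4)*(-8) - 0*(-8)) + (0*(-1) - 7*(-8)) + (7*2 - 4*(-1)) + (4*(-8) - (-7)*2)
= 109
Area = |109|/2 = 54.5

54.5


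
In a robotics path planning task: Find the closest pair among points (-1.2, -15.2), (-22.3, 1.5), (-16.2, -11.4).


d(P0,P1) = 26.9091, d(P0,P2) = 15.4738, d(P1,P2) = 14.2695
Closest: P1 and P2

Closest pair: (-22.3, 1.5) and (-16.2, -11.4), distance = 14.2695


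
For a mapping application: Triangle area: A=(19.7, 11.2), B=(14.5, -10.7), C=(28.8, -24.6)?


Area = |x_A(y_B-y_C) + x_B(y_C-y_A) + x_C(y_A-y_B)|/2
= |273.83 + (-519.1) + 630.72|/2
= 385.45/2 = 192.725

192.725


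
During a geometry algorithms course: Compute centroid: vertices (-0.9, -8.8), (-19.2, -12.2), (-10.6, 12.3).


Centroid = ((x_A+x_B+x_C)/3, (y_A+y_B+y_C)/3)
= (((-0.9)+(-19.2)+(-10.6))/3, ((-8.8)+(-12.2)+12.3)/3)
= (-10.2333, -2.9)

(-10.2333, -2.9)


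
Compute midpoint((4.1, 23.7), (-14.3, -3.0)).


M = ((4.1+(-14.3))/2, (23.7+(-3))/2)
= (-5.1, 10.35)

(-5.1, 10.35)


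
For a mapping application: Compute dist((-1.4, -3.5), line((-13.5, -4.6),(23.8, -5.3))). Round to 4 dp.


|cross product| = 49.5
|line direction| = sqrt(1391.78) = 37.3066
Distance = 49.5/sqrt(1391.78) = 1.3268

1.3268


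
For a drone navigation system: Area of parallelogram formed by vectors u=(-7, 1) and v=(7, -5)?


|u x v| = |(-7)*(-5) - 1*7|
= |35 - 7| = 28

28


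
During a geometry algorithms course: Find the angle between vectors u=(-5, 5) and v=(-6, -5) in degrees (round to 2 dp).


u.v = 5, |u| = sqrt(50) = 7.0711, |v| = sqrt(61) = 7.8102
cos(theta) = u.v/(|u||v|) = 5/sqrt(3050) = 0.090536
theta = acos(0.090536) = 84.81 degrees

84.81 degrees


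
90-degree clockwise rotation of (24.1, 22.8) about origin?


90° CW: (x,y) -> (y, -x)
(24.1,22.8) -> (22.8, -24.1)

(22.8, -24.1)


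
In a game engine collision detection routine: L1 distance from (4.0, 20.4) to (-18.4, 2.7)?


|4-(-18.4)| + |20.4-2.7| = 22.4 + 17.7 = 40.1

40.1


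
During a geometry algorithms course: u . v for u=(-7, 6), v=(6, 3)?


u . v = u_x*v_x + u_y*v_y = (-7)*6 + 6*3
= (-42) + 18 = -24

-24


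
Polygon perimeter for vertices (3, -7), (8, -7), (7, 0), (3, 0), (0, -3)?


Sides: (3, -7)->(8, -7): sqrt(25) = 5, (8, -7)->(7, 0): sqrt(50) = 7.071068, (7, 0)->(3, 0): sqrt(16) = 4, (3, 0)->(0, -3): sqrt(18) = 4.242641, (0, -3)->(3, -7): sqrt(25) = 5
Sum = 25.313709
Perimeter = 25.3137

25.3137


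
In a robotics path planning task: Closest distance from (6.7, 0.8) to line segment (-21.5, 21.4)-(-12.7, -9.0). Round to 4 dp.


Project P onto AB: t = 0.873 (clamped to [0,1])
Closest point on segment: (-13.8176, -5.1393)
Distance: 21.3599

21.3599


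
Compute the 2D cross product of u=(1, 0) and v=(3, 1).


u x v = u_x*v_y - u_y*v_x = 1*1 - 0*3
= 1 - 0 = 1

1


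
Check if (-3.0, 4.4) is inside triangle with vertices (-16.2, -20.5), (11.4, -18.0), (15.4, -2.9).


Cross products: AB x AP = 654.24, BC x BP = 307.04, CA x CP = -554.52
All same sign? no

No, outside


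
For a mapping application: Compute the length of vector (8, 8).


|u| = sqrt(8^2 + 8^2) = sqrt(128) = 11.3137

11.3137


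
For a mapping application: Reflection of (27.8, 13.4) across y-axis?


Reflection over y-axis: (x,y) -> (-x,y)
(27.8, 13.4) -> (-27.8, 13.4)

(-27.8, 13.4)


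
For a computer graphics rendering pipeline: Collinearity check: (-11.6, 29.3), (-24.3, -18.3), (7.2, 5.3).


Cross product: ((-24.3)-(-11.6))*(5.3-29.3) - ((-18.3)-29.3)*(7.2-(-11.6))
= 1199.68

No, not collinear


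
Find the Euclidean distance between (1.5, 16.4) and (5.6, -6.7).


dx=4.1, dy=-23.1
d^2 = 4.1^2 + (-23.1)^2 = 550.42
d = sqrt(550.42) = 23.461

23.461


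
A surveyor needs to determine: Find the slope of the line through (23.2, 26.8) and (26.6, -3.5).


slope = (y2-y1)/(x2-x1) = ((-3.5)-26.8)/(26.6-23.2) = (-30.3)/3.4 = -8.9118

-8.9118


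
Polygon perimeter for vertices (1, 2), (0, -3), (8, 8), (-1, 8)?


Sides: (1, 2)->(0, -3): sqrt(26) = 5.09902, (0, -3)->(8, 8): sqrt(185) = 13.601471, (8, 8)->(-1, 8): sqrt(81) = 9, (-1, 8)->(1, 2): sqrt(40) = 6.324555
Sum = 34.025046
Perimeter = 34.025

34.025


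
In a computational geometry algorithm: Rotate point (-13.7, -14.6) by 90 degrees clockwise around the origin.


90° CW: (x,y) -> (y, -x)
(-13.7,-14.6) -> (-14.6, 13.7)

(-14.6, 13.7)


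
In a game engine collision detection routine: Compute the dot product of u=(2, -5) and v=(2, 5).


u . v = u_x*v_x + u_y*v_y = 2*2 + (-5)*5
= 4 + (-25) = -21

-21


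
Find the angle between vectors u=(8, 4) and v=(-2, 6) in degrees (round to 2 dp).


u.v = 8, |u| = sqrt(80) = 8.9443, |v| = sqrt(40) = 6.3246
cos(theta) = u.v/(|u||v|) = 8/sqrt(3200) = 0.141421
theta = acos(0.141421) = 81.87 degrees

81.87 degrees


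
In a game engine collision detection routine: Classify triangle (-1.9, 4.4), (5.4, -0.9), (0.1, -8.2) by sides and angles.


Side lengths squared: AB^2=81.38, BC^2=81.38, CA^2=162.76
Sorted: [81.38, 81.38, 162.76]
By sides: Isosceles, By angles: Right

Isosceles, Right


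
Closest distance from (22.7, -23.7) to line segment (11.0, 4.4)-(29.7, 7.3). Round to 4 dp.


Project P onto AB: t = 0.3834 (clamped to [0,1])
Closest point on segment: (18.1698, 5.5119)
Distance: 29.5611

29.5611


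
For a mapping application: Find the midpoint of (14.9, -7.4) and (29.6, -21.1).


M = ((14.9+29.6)/2, ((-7.4)+(-21.1))/2)
= (22.25, -14.25)

(22.25, -14.25)


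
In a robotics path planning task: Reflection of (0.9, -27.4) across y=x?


Reflection over y=x: (x,y) -> (y,x)
(0.9, -27.4) -> (-27.4, 0.9)

(-27.4, 0.9)


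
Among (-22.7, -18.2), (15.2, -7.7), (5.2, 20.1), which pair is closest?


d(P0,P1) = 39.3276, d(P0,P2) = 47.3846, d(P1,P2) = 29.5439
Closest: P1 and P2

Closest pair: (15.2, -7.7) and (5.2, 20.1), distance = 29.5439


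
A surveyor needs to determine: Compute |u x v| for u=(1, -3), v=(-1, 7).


|u x v| = |1*7 - (-3)*(-1)|
= |7 - 3| = 4

4


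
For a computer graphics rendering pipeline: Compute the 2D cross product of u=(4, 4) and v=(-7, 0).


u x v = u_x*v_y - u_y*v_x = 4*0 - 4*(-7)
= 0 - (-28) = 28

28


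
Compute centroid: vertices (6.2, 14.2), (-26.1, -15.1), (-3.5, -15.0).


Centroid = ((x_A+x_B+x_C)/3, (y_A+y_B+y_C)/3)
= ((6.2+(-26.1)+(-3.5))/3, (14.2+(-15.1)+(-15))/3)
= (-7.8, -5.3)

(-7.8, -5.3)


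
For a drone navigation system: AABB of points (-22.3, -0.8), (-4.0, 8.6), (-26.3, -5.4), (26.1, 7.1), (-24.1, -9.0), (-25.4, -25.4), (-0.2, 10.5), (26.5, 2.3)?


x range: [-26.3, 26.5]
y range: [-25.4, 10.5]
Bounding box: (-26.3,-25.4) to (26.5,10.5)

(-26.3,-25.4) to (26.5,10.5)


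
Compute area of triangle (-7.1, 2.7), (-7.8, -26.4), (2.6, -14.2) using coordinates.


Area = |x_A(y_B-y_C) + x_B(y_C-y_A) + x_C(y_A-y_B)|/2
= |86.62 + 131.82 + 75.66|/2
= 294.1/2 = 147.05

147.05


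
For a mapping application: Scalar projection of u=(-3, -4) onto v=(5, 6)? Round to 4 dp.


u.v = -39, |v| = sqrt(61) = 7.8102
Scalar projection = u.v / |v| = -39 / sqrt(61) = -4.9934

-4.9934


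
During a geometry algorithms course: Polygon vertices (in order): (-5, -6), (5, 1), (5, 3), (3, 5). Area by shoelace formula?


Shoelace sum: ((-5)*1 - 5*(-6)) + (5*3 - 5*1) + (5*5 - 3*3) + (3*(-6) - (-5)*5)
= 58
Area = |58|/2 = 29

29


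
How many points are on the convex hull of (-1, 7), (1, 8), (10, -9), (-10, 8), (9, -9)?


Convex hull vertices (CCW): (-10, 8), (9, -9), (10, -9), (1, 8)
Count = 4

4


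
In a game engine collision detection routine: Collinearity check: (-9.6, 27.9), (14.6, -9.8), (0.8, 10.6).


Cross product: (14.6-(-9.6))*(10.6-27.9) - ((-9.8)-27.9)*(0.8-(-9.6))
= -26.58

No, not collinear


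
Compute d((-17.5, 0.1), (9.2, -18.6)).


dx=26.7, dy=-18.7
d^2 = 26.7^2 + (-18.7)^2 = 1062.58
d = sqrt(1062.58) = 32.5972

32.5972


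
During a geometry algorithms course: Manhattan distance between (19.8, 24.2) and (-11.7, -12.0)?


|19.8-(-11.7)| + |24.2-(-12)| = 31.5 + 36.2 = 67.7

67.7


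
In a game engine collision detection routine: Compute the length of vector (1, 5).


|u| = sqrt(1^2 + 5^2) = sqrt(26) = 5.099

5.099


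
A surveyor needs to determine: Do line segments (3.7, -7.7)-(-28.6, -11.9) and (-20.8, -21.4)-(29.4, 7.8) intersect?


Cross products: d1=-27.66, d2=704.66, d3=339.61, d4=-392.71
d1*d2 < 0 and d3*d4 < 0? yes

Yes, they intersect


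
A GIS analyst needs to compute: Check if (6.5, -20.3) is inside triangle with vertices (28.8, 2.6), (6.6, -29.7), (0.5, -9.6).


Cross products: AB x AP = -211.91, BC x BP = -55.33, CA x CP = -376.01
All same sign? yes

Yes, inside


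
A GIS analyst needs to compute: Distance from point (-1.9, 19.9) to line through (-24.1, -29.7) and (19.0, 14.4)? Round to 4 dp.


|cross product| = 1158.74
|line direction| = sqrt(3802.42) = 61.6638
Distance = 1158.74/sqrt(3802.42) = 18.7913

18.7913


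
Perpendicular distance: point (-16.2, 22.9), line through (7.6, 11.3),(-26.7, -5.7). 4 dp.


|cross product| = 802.48
|line direction| = sqrt(1465.49) = 38.2817
Distance = 802.48/sqrt(1465.49) = 20.9625

20.9625


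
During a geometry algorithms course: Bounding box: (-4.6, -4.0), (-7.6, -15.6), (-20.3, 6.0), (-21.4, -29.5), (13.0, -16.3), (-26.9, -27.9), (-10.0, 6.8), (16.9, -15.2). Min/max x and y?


x range: [-26.9, 16.9]
y range: [-29.5, 6.8]
Bounding box: (-26.9,-29.5) to (16.9,6.8)

(-26.9,-29.5) to (16.9,6.8)


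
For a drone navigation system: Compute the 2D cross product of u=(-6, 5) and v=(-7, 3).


u x v = u_x*v_y - u_y*v_x = (-6)*3 - 5*(-7)
= (-18) - (-35) = 17

17


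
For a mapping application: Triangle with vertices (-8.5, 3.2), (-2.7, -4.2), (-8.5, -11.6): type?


Side lengths squared: AB^2=88.4, BC^2=88.4, CA^2=219.04
Sorted: [88.4, 88.4, 219.04]
By sides: Isosceles, By angles: Obtuse

Isosceles, Obtuse


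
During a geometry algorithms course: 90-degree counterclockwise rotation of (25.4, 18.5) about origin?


90° CCW: (x,y) -> (-y, x)
(25.4,18.5) -> (-18.5, 25.4)

(-18.5, 25.4)


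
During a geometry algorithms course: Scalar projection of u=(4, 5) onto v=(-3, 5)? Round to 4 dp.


u.v = 13, |v| = sqrt(34) = 5.831
Scalar projection = u.v / |v| = 13 / sqrt(34) = 2.2295

2.2295


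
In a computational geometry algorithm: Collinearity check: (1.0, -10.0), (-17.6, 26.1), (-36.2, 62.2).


Cross product: ((-17.6)-1)*(62.2-(-10)) - (26.1-(-10))*((-36.2)-1)
= 0

Yes, collinear


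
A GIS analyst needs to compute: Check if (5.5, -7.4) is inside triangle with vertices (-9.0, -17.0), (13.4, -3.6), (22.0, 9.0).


Cross products: AB x AP = 20.74, BC x BP = 66.86, CA x CP = 79.4
All same sign? yes

Yes, inside


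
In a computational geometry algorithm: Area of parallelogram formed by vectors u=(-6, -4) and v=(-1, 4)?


|u x v| = |(-6)*4 - (-4)*(-1)|
= |(-24) - 4| = 28

28


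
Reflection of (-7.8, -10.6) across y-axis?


Reflection over y-axis: (x,y) -> (-x,y)
(-7.8, -10.6) -> (7.8, -10.6)

(7.8, -10.6)


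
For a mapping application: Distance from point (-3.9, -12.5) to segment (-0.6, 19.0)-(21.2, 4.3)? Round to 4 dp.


Project P onto AB: t = 0.5657 (clamped to [0,1])
Closest point on segment: (11.733, 10.6837)
Distance: 27.962

27.962


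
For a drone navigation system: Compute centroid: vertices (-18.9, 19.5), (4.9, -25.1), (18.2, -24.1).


Centroid = ((x_A+x_B+x_C)/3, (y_A+y_B+y_C)/3)
= (((-18.9)+4.9+18.2)/3, (19.5+(-25.1)+(-24.1))/3)
= (1.4, -9.9)

(1.4, -9.9)


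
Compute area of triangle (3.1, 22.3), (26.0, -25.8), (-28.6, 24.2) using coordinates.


Area = |x_A(y_B-y_C) + x_B(y_C-y_A) + x_C(y_A-y_B)|/2
= |(-155) + 49.4 + (-1375.66)|/2
= 1481.26/2 = 740.63

740.63


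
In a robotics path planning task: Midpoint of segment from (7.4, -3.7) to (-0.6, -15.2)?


M = ((7.4+(-0.6))/2, ((-3.7)+(-15.2))/2)
= (3.4, -9.45)

(3.4, -9.45)


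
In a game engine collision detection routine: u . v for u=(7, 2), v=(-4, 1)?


u . v = u_x*v_x + u_y*v_y = 7*(-4) + 2*1
= (-28) + 2 = -26

-26


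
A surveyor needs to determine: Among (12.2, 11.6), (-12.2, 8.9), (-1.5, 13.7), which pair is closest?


d(P0,P1) = 24.5489, d(P0,P2) = 13.86, d(P1,P2) = 11.7273
Closest: P1 and P2

Closest pair: (-12.2, 8.9) and (-1.5, 13.7), distance = 11.7273


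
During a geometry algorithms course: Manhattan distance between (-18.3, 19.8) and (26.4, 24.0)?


|(-18.3)-26.4| + |19.8-24| = 44.7 + 4.2 = 48.9

48.9


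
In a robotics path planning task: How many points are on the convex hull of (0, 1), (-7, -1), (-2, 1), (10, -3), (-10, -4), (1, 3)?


Convex hull vertices (CCW): (-10, -4), (10, -3), (1, 3), (-7, -1)
Count = 4

4


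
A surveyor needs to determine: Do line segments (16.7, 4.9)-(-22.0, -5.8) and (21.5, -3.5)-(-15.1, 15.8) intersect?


Cross products: d1=-214.8, d2=923.73, d3=376.44, d4=-762.09
d1*d2 < 0 and d3*d4 < 0? yes

Yes, they intersect


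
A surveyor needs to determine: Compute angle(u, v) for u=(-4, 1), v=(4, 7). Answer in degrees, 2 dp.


u.v = -9, |u| = sqrt(17) = 4.1231, |v| = sqrt(65) = 8.0623
cos(theta) = u.v/(|u||v|) = -9/sqrt(1105) = -0.270746
theta = acos(-0.270746) = 105.71 degrees

105.71 degrees


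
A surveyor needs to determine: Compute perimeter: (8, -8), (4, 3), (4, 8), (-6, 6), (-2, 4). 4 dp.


Sides: (8, -8)->(4, 3): sqrt(137) = 11.7047, (4, 3)->(4, 8): sqrt(25) = 5, (4, 8)->(-6, 6): sqrt(104) = 10.198039, (-6, 6)->(-2, 4): sqrt(20) = 4.472136, (-2, 4)->(8, -8): sqrt(244) = 15.620499
Sum = 46.995374
Perimeter = 46.9954

46.9954


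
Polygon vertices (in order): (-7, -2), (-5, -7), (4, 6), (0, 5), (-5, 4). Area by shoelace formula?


Shoelace sum: ((-7)*(-7) - (-5)*(-2)) + ((-5)*6 - 4*(-7)) + (4*5 - 0*6) + (0*4 - (-5)*5) + ((-5)*(-2) - (-7)*4)
= 120
Area = |120|/2 = 60

60


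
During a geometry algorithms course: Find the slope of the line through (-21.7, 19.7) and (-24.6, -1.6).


slope = (y2-y1)/(x2-x1) = ((-1.6)-19.7)/((-24.6)-(-21.7)) = (-21.3)/(-2.9) = 7.3448

7.3448


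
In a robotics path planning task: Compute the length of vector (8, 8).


|u| = sqrt(8^2 + 8^2) = sqrt(128) = 11.3137

11.3137


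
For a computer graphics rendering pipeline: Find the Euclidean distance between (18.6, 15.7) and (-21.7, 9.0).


dx=-40.3, dy=-6.7
d^2 = (-40.3)^2 + (-6.7)^2 = 1668.98
d = sqrt(1668.98) = 40.8532

40.8532


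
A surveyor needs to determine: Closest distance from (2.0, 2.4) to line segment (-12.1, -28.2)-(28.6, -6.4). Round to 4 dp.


Project P onto AB: t = 0.5821 (clamped to [0,1])
Closest point on segment: (11.5928, -15.5095)
Distance: 20.3168

20.3168


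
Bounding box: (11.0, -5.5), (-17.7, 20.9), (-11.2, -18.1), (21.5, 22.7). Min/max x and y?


x range: [-17.7, 21.5]
y range: [-18.1, 22.7]
Bounding box: (-17.7,-18.1) to (21.5,22.7)

(-17.7,-18.1) to (21.5,22.7)


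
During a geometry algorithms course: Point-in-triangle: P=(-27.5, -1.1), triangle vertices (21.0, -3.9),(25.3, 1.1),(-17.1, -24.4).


Cross products: AB x AP = 254.54, BC x BP = -1253.12, CA x CP = 1100.93
All same sign? no

No, outside


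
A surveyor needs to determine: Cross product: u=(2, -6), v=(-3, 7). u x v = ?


u x v = u_x*v_y - u_y*v_x = 2*7 - (-6)*(-3)
= 14 - 18 = -4

-4


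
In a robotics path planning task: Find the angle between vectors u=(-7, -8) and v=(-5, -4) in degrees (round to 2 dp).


u.v = 67, |u| = sqrt(113) = 10.6301, |v| = sqrt(41) = 6.4031
cos(theta) = u.v/(|u||v|) = 67/sqrt(4633) = 0.984337
theta = acos(0.984337) = 10.15 degrees

10.15 degrees


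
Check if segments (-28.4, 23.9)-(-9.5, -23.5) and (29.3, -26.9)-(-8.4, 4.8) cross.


Cross products: d1=-86.07, d2=1101.78, d3=1774.86, d4=587.01
d1*d2 < 0 and d3*d4 < 0? no

No, they don't intersect


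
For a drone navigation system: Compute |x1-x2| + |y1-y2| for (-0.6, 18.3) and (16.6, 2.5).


|(-0.6)-16.6| + |18.3-2.5| = 17.2 + 15.8 = 33

33


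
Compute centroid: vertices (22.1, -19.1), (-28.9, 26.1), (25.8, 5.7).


Centroid = ((x_A+x_B+x_C)/3, (y_A+y_B+y_C)/3)
= ((22.1+(-28.9)+25.8)/3, ((-19.1)+26.1+5.7)/3)
= (6.3333, 4.2333)

(6.3333, 4.2333)


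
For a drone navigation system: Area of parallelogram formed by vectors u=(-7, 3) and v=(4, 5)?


|u x v| = |(-7)*5 - 3*4|
= |(-35) - 12| = 47

47


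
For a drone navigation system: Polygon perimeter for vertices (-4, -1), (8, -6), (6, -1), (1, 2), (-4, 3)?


Sides: (-4, -1)->(8, -6): sqrt(169) = 13, (8, -6)->(6, -1): sqrt(29) = 5.385165, (6, -1)->(1, 2): sqrt(34) = 5.830952, (1, 2)->(-4, 3): sqrt(26) = 5.09902, (-4, 3)->(-4, -1): sqrt(16) = 4
Sum = 33.315137
Perimeter = 33.3151

33.3151


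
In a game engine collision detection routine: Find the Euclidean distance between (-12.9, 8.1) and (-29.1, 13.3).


dx=-16.2, dy=5.2
d^2 = (-16.2)^2 + 5.2^2 = 289.48
d = sqrt(289.48) = 17.0141

17.0141


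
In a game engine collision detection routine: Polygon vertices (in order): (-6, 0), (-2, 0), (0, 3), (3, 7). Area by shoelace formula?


Shoelace sum: ((-6)*0 - (-2)*0) + ((-2)*3 - 0*0) + (0*7 - 3*3) + (3*0 - (-6)*7)
= 27
Area = |27|/2 = 13.5

13.5


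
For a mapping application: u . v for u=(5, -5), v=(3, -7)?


u . v = u_x*v_x + u_y*v_y = 5*3 + (-5)*(-7)
= 15 + 35 = 50

50


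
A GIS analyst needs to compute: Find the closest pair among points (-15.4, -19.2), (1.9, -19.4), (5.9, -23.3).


d(P0,P1) = 17.3012, d(P0,P2) = 21.691, d(P1,P2) = 5.5866
Closest: P1 and P2

Closest pair: (1.9, -19.4) and (5.9, -23.3), distance = 5.5866


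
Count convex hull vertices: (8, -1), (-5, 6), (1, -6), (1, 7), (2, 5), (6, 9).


Convex hull vertices (CCW): (-5, 6), (1, -6), (8, -1), (6, 9)
Count = 4

4


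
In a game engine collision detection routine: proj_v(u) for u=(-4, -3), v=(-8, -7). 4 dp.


u.v = 53, |v| = sqrt(113) = 10.6301
Scalar projection = u.v / |v| = 53 / sqrt(113) = 4.9858

4.9858


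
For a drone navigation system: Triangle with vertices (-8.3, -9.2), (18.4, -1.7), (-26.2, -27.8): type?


Side lengths squared: AB^2=769.14, BC^2=2670.37, CA^2=666.37
Sorted: [666.37, 769.14, 2670.37]
By sides: Scalene, By angles: Obtuse

Scalene, Obtuse


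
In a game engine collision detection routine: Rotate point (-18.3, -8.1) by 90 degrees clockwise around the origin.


90° CW: (x,y) -> (y, -x)
(-18.3,-8.1) -> (-8.1, 18.3)

(-8.1, 18.3)


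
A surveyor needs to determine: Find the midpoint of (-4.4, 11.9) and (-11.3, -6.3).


M = (((-4.4)+(-11.3))/2, (11.9+(-6.3))/2)
= (-7.85, 2.8)

(-7.85, 2.8)


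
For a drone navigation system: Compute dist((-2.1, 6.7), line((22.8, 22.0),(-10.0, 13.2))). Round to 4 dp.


|cross product| = 282.72
|line direction| = sqrt(1153.28) = 33.96
Distance = 282.72/sqrt(1153.28) = 8.3251

8.3251


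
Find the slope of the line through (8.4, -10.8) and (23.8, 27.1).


slope = (y2-y1)/(x2-x1) = (27.1-(-10.8))/(23.8-8.4) = 37.9/15.4 = 2.461

2.461


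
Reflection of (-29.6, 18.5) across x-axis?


Reflection over x-axis: (x,y) -> (x,-y)
(-29.6, 18.5) -> (-29.6, -18.5)

(-29.6, -18.5)


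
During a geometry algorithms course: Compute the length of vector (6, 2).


|u| = sqrt(6^2 + 2^2) = sqrt(40) = 6.3246

6.3246


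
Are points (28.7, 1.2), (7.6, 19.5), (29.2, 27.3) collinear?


Cross product: (7.6-28.7)*(27.3-1.2) - (19.5-1.2)*(29.2-28.7)
= -559.86

No, not collinear


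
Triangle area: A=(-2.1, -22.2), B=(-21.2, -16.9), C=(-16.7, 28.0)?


Area = |x_A(y_B-y_C) + x_B(y_C-y_A) + x_C(y_A-y_B)|/2
= |94.29 + (-1064.24) + 88.51|/2
= 881.44/2 = 440.72

440.72


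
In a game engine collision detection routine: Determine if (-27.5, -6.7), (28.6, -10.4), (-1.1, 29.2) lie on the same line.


Cross product: (28.6-(-27.5))*(29.2-(-6.7)) - ((-10.4)-(-6.7))*((-1.1)-(-27.5))
= 2111.67

No, not collinear


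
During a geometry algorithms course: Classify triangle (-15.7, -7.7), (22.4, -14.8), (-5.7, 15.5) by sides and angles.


Side lengths squared: AB^2=1502.02, BC^2=1707.7, CA^2=638.24
Sorted: [638.24, 1502.02, 1707.7]
By sides: Scalene, By angles: Acute

Scalene, Acute


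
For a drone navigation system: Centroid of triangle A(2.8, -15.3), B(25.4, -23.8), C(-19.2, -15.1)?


Centroid = ((x_A+x_B+x_C)/3, (y_A+y_B+y_C)/3)
= ((2.8+25.4+(-19.2))/3, ((-15.3)+(-23.8)+(-15.1))/3)
= (3, -18.0667)

(3, -18.0667)


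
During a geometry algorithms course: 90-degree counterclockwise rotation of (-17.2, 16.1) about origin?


90° CCW: (x,y) -> (-y, x)
(-17.2,16.1) -> (-16.1, -17.2)

(-16.1, -17.2)


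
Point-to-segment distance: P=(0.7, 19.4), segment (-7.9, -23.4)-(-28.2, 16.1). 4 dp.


Project P onto AB: t = 0.7686 (clamped to [0,1])
Closest point on segment: (-23.5034, 6.9613)
Distance: 27.2126

27.2126


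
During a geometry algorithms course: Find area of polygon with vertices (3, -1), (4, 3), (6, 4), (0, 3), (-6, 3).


Shoelace sum: (3*3 - 4*(-1)) + (4*4 - 6*3) + (6*3 - 0*4) + (0*3 - (-6)*3) + ((-6)*(-1) - 3*3)
= 44
Area = |44|/2 = 22

22


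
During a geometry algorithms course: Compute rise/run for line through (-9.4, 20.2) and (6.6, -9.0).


slope = (y2-y1)/(x2-x1) = ((-9)-20.2)/(6.6-(-9.4)) = (-29.2)/16 = -1.825

-1.825


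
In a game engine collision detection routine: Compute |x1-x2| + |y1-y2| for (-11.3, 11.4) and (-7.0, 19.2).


|(-11.3)-(-7)| + |11.4-19.2| = 4.3 + 7.8 = 12.1

12.1


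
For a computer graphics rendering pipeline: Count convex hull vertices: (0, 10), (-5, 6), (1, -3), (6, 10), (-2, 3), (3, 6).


Convex hull vertices (CCW): (-5, 6), (1, -3), (6, 10), (0, 10)
Count = 4

4


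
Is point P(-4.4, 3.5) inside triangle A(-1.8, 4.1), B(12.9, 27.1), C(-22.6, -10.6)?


Cross products: AB x AP = 50.98, BC x BP = 185.59, CA x CP = 25.74
All same sign? yes

Yes, inside


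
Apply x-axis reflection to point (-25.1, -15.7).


Reflection over x-axis: (x,y) -> (x,-y)
(-25.1, -15.7) -> (-25.1, 15.7)

(-25.1, 15.7)


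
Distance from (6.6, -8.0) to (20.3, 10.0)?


dx=13.7, dy=18
d^2 = 13.7^2 + 18^2 = 511.69
d = sqrt(511.69) = 22.6206

22.6206


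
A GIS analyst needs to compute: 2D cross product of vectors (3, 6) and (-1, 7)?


u x v = u_x*v_y - u_y*v_x = 3*7 - 6*(-1)
= 21 - (-6) = 27

27


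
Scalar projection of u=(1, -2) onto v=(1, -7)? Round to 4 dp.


u.v = 15, |v| = sqrt(50) = 7.0711
Scalar projection = u.v / |v| = 15 / sqrt(50) = 2.1213

2.1213


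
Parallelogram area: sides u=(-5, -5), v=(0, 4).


|u x v| = |(-5)*4 - (-5)*0|
= |(-20) - 0| = 20

20


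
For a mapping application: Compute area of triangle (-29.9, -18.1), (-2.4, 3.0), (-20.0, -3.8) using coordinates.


Area = |x_A(y_B-y_C) + x_B(y_C-y_A) + x_C(y_A-y_B)|/2
= |(-203.32) + (-34.32) + 422|/2
= 184.36/2 = 92.18

92.18


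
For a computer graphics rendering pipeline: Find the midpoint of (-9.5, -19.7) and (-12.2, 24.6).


M = (((-9.5)+(-12.2))/2, ((-19.7)+24.6)/2)
= (-10.85, 2.45)

(-10.85, 2.45)


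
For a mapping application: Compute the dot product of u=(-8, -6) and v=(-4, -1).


u . v = u_x*v_x + u_y*v_y = (-8)*(-4) + (-6)*(-1)
= 32 + 6 = 38

38


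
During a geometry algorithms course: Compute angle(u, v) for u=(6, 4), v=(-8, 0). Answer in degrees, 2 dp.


u.v = -48, |u| = sqrt(52) = 7.2111, |v| = sqrt(64) = 8
cos(theta) = u.v/(|u||v|) = -48/sqrt(3328) = -0.83205
theta = acos(-0.83205) = 146.31 degrees

146.31 degrees


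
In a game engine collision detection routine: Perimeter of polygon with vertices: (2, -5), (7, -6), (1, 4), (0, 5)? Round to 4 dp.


Sides: (2, -5)->(7, -6): sqrt(26) = 5.09902, (7, -6)->(1, 4): sqrt(136) = 11.661904, (1, 4)->(0, 5): sqrt(2) = 1.414214, (0, 5)->(2, -5): sqrt(104) = 10.198039
Sum = 28.373177
Perimeter = 28.3732

28.3732


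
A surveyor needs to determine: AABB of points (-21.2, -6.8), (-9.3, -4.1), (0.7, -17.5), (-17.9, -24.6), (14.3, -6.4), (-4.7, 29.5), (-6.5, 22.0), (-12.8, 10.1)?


x range: [-21.2, 14.3]
y range: [-24.6, 29.5]
Bounding box: (-21.2,-24.6) to (14.3,29.5)

(-21.2,-24.6) to (14.3,29.5)


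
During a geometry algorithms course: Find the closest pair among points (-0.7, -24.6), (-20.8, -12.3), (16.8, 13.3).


d(P0,P1) = 23.5648, d(P0,P2) = 41.7452, d(P1,P2) = 45.4876
Closest: P0 and P1

Closest pair: (-0.7, -24.6) and (-20.8, -12.3), distance = 23.5648


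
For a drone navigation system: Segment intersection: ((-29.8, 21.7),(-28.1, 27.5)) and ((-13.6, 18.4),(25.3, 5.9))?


Cross products: d1=-74.13, d2=172.74, d3=-99.57, d4=-346.44
d1*d2 < 0 and d3*d4 < 0? no

No, they don't intersect


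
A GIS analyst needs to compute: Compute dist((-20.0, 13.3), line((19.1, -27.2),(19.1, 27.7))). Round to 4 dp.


|cross product| = 2146.59
|line direction| = sqrt(3014.01) = 54.9
Distance = 2146.59/sqrt(3014.01) = 39.1

39.1


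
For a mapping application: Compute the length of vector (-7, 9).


|u| = sqrt((-7)^2 + 9^2) = sqrt(130) = 11.4018

11.4018


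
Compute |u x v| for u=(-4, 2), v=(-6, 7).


|u x v| = |(-4)*7 - 2*(-6)|
= |(-28) - (-12)| = 16

16


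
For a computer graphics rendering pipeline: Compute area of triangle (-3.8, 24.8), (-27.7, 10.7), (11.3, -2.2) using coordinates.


Area = |x_A(y_B-y_C) + x_B(y_C-y_A) + x_C(y_A-y_B)|/2
= |(-49.02) + 747.9 + 159.33|/2
= 858.21/2 = 429.105

429.105


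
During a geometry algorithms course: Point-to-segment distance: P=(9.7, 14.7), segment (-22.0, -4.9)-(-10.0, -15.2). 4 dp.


Project P onto AB: t = 0.7138 (clamped to [0,1])
Closest point on segment: (-13.4341, -12.2524)
Distance: 35.5193

35.5193


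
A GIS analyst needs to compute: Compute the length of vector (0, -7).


|u| = sqrt(0^2 + (-7)^2) = sqrt(49) = 7

7


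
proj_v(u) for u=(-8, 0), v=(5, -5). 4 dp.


u.v = -40, |v| = sqrt(50) = 7.0711
Scalar projection = u.v / |v| = -40 / sqrt(50) = -5.6569

-5.6569


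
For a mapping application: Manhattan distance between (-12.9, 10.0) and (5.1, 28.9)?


|(-12.9)-5.1| + |10-28.9| = 18 + 18.9 = 36.9

36.9


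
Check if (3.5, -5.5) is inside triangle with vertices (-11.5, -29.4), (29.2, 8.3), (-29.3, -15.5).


Cross products: AB x AP = 407.23, BC x BP = 195.64, CA x CP = 633.92
All same sign? yes

Yes, inside


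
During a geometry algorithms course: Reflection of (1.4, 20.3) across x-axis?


Reflection over x-axis: (x,y) -> (x,-y)
(1.4, 20.3) -> (1.4, -20.3)

(1.4, -20.3)


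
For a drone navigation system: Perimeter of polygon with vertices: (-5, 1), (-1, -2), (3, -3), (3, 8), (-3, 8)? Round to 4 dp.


Sides: (-5, 1)->(-1, -2): sqrt(25) = 5, (-1, -2)->(3, -3): sqrt(17) = 4.123106, (3, -3)->(3, 8): sqrt(121) = 11, (3, 8)->(-3, 8): sqrt(36) = 6, (-3, 8)->(-5, 1): sqrt(53) = 7.28011
Sum = 33.403216
Perimeter = 33.4032

33.4032


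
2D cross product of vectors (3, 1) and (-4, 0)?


u x v = u_x*v_y - u_y*v_x = 3*0 - 1*(-4)
= 0 - (-4) = 4

4


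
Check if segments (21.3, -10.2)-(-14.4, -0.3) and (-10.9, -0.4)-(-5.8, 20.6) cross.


Cross products: d1=-726.18, d2=74.01, d3=-31.08, d4=-831.27
d1*d2 < 0 and d3*d4 < 0? no

No, they don't intersect


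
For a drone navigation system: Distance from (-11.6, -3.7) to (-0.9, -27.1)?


dx=10.7, dy=-23.4
d^2 = 10.7^2 + (-23.4)^2 = 662.05
d = sqrt(662.05) = 25.7303

25.7303


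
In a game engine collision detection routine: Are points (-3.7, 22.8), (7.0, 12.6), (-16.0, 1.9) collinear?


Cross product: (7-(-3.7))*(1.9-22.8) - (12.6-22.8)*((-16)-(-3.7))
= -349.09

No, not collinear


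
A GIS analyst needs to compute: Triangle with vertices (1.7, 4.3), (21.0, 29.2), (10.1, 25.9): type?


Side lengths squared: AB^2=992.5, BC^2=129.7, CA^2=537.12
Sorted: [129.7, 537.12, 992.5]
By sides: Scalene, By angles: Obtuse

Scalene, Obtuse


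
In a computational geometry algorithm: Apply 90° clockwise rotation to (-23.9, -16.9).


90° CW: (x,y) -> (y, -x)
(-23.9,-16.9) -> (-16.9, 23.9)

(-16.9, 23.9)


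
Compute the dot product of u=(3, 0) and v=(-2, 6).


u . v = u_x*v_x + u_y*v_y = 3*(-2) + 0*6
= (-6) + 0 = -6

-6


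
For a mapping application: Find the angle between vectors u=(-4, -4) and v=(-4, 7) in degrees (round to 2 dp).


u.v = -12, |u| = sqrt(32) = 5.6569, |v| = sqrt(65) = 8.0623
cos(theta) = u.v/(|u||v|) = -12/sqrt(2080) = -0.263117
theta = acos(-0.263117) = 105.26 degrees

105.26 degrees


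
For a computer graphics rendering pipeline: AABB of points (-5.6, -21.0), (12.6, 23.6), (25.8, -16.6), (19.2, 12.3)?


x range: [-5.6, 25.8]
y range: [-21, 23.6]
Bounding box: (-5.6,-21) to (25.8,23.6)

(-5.6,-21) to (25.8,23.6)


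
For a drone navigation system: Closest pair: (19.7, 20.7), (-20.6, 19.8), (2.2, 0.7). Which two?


d(P0,P1) = 40.31, d(P0,P2) = 26.5754, d(P1,P2) = 29.7431
Closest: P0 and P2

Closest pair: (19.7, 20.7) and (2.2, 0.7), distance = 26.5754


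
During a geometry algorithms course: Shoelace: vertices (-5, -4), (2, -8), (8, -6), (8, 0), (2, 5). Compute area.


Shoelace sum: ((-5)*(-8) - 2*(-4)) + (2*(-6) - 8*(-8)) + (8*0 - 8*(-6)) + (8*5 - 2*0) + (2*(-4) - (-5)*5)
= 205
Area = |205|/2 = 102.5

102.5


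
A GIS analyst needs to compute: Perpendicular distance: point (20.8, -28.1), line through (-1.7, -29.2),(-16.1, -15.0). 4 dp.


|cross product| = 335.34
|line direction| = sqrt(409) = 20.2237
Distance = 335.34/sqrt(409) = 16.5815

16.5815


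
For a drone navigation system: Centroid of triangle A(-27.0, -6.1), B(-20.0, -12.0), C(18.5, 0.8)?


Centroid = ((x_A+x_B+x_C)/3, (y_A+y_B+y_C)/3)
= (((-27)+(-20)+18.5)/3, ((-6.1)+(-12)+0.8)/3)
= (-9.5, -5.7667)

(-9.5, -5.7667)


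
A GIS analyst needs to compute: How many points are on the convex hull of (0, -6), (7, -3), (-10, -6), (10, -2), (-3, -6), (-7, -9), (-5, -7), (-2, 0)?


Convex hull vertices (CCW): (-10, -6), (-7, -9), (10, -2), (-2, 0)
Count = 4

4


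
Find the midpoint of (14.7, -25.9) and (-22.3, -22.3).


M = ((14.7+(-22.3))/2, ((-25.9)+(-22.3))/2)
= (-3.8, -24.1)

(-3.8, -24.1)


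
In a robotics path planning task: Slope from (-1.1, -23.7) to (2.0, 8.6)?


slope = (y2-y1)/(x2-x1) = (8.6-(-23.7))/(2-(-1.1)) = 32.3/3.1 = 10.4194

10.4194


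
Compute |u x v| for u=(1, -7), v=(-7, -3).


|u x v| = |1*(-3) - (-7)*(-7)|
= |(-3) - 49| = 52

52


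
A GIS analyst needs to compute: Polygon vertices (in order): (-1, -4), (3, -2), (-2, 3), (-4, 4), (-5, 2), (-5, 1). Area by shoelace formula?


Shoelace sum: ((-1)*(-2) - 3*(-4)) + (3*3 - (-2)*(-2)) + ((-2)*4 - (-4)*3) + ((-4)*2 - (-5)*4) + ((-5)*1 - (-5)*2) + ((-5)*(-4) - (-1)*1)
= 61
Area = |61|/2 = 30.5

30.5


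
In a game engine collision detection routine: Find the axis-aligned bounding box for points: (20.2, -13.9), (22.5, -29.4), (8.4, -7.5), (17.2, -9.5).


x range: [8.4, 22.5]
y range: [-29.4, -7.5]
Bounding box: (8.4,-29.4) to (22.5,-7.5)

(8.4,-29.4) to (22.5,-7.5)


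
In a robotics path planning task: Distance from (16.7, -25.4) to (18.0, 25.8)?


dx=1.3, dy=51.2
d^2 = 1.3^2 + 51.2^2 = 2623.13
d = sqrt(2623.13) = 51.2165

51.2165


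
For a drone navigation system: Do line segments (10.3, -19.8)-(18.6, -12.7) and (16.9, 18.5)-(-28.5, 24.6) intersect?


Cross products: d1=1779.08, d2=1406.11, d3=271.03, d4=644
d1*d2 < 0 and d3*d4 < 0? no

No, they don't intersect


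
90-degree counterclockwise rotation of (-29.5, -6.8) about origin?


90° CCW: (x,y) -> (-y, x)
(-29.5,-6.8) -> (6.8, -29.5)

(6.8, -29.5)


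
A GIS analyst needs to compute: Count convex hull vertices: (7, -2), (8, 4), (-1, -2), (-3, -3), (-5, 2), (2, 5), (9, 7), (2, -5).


Convex hull vertices (CCW): (-5, 2), (-3, -3), (2, -5), (7, -2), (9, 7), (2, 5)
Count = 6

6


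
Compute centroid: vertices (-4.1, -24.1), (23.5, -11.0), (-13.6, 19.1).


Centroid = ((x_A+x_B+x_C)/3, (y_A+y_B+y_C)/3)
= (((-4.1)+23.5+(-13.6))/3, ((-24.1)+(-11)+19.1)/3)
= (1.9333, -5.3333)

(1.9333, -5.3333)


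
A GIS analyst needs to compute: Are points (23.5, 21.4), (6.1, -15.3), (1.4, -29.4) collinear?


Cross product: (6.1-23.5)*((-29.4)-21.4) - ((-15.3)-21.4)*(1.4-23.5)
= 72.85

No, not collinear


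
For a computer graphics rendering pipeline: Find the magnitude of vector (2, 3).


|u| = sqrt(2^2 + 3^2) = sqrt(13) = 3.6056

3.6056


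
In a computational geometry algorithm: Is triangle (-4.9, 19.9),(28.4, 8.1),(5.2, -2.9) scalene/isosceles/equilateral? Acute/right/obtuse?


Side lengths squared: AB^2=1248.13, BC^2=659.24, CA^2=621.85
Sorted: [621.85, 659.24, 1248.13]
By sides: Scalene, By angles: Acute

Scalene, Acute


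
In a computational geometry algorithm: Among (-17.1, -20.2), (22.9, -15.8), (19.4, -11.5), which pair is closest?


d(P0,P1) = 40.2413, d(P0,P2) = 37.5225, d(P1,P2) = 5.5444
Closest: P1 and P2

Closest pair: (22.9, -15.8) and (19.4, -11.5), distance = 5.5444


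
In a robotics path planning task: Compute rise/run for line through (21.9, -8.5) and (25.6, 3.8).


slope = (y2-y1)/(x2-x1) = (3.8-(-8.5))/(25.6-21.9) = 12.3/3.7 = 3.3243

3.3243


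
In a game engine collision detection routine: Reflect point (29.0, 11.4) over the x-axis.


Reflection over x-axis: (x,y) -> (x,-y)
(29, 11.4) -> (29, -11.4)

(29, -11.4)


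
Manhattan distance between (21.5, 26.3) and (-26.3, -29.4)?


|21.5-(-26.3)| + |26.3-(-29.4)| = 47.8 + 55.7 = 103.5

103.5


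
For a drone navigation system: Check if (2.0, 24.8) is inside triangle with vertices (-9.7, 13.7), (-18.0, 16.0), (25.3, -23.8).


Cross products: AB x AP = -119.04, BC x BP = 1177.04, CA x CP = -827.25
All same sign? no

No, outside


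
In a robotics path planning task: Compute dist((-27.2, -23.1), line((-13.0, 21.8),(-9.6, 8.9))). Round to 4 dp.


|cross product| = 335.84
|line direction| = sqrt(177.97) = 13.3405
Distance = 335.84/sqrt(177.97) = 25.1744

25.1744


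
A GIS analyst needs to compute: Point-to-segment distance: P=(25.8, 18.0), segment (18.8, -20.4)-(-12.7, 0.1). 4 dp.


Project P onto AB: t = 0.4012 (clamped to [0,1])
Closest point on segment: (6.1621, -12.1753)
Distance: 36.0027

36.0027


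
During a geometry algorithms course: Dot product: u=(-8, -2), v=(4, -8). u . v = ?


u . v = u_x*v_x + u_y*v_y = (-8)*4 + (-2)*(-8)
= (-32) + 16 = -16

-16


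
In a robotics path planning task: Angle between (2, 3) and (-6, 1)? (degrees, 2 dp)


u.v = -9, |u| = sqrt(13) = 3.6056, |v| = sqrt(37) = 6.0828
cos(theta) = u.v/(|u||v|) = -9/sqrt(481) = -0.410365
theta = acos(-0.410365) = 114.23 degrees

114.23 degrees


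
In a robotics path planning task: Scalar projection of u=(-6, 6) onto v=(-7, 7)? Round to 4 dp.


u.v = 84, |v| = sqrt(98) = 9.8995
Scalar projection = u.v / |v| = 84 / sqrt(98) = 8.4853

8.4853


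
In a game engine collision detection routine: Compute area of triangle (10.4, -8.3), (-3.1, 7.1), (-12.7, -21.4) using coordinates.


Area = |x_A(y_B-y_C) + x_B(y_C-y_A) + x_C(y_A-y_B)|/2
= |296.4 + 40.61 + 195.58|/2
= 532.59/2 = 266.295

266.295


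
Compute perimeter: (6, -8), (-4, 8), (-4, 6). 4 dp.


Sides: (6, -8)->(-4, 8): sqrt(356) = 18.867962, (-4, 8)->(-4, 6): sqrt(4) = 2, (-4, 6)->(6, -8): sqrt(296) = 17.204651
Sum = 38.072613
Perimeter = 38.0726

38.0726


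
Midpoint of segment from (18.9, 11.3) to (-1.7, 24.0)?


M = ((18.9+(-1.7))/2, (11.3+24)/2)
= (8.6, 17.65)

(8.6, 17.65)


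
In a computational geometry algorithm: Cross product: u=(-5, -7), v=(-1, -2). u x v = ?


u x v = u_x*v_y - u_y*v_x = (-5)*(-2) - (-7)*(-1)
= 10 - 7 = 3

3


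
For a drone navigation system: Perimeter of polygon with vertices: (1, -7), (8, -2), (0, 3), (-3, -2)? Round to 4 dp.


Sides: (1, -7)->(8, -2): sqrt(74) = 8.602325, (8, -2)->(0, 3): sqrt(89) = 9.433981, (0, 3)->(-3, -2): sqrt(34) = 5.830952, (-3, -2)->(1, -7): sqrt(41) = 6.403124
Sum = 30.270382
Perimeter = 30.2704

30.2704


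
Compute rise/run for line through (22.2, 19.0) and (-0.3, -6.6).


slope = (y2-y1)/(x2-x1) = ((-6.6)-19)/((-0.3)-22.2) = (-25.6)/(-22.5) = 1.1378

1.1378


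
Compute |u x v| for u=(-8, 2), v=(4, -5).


|u x v| = |(-8)*(-5) - 2*4|
= |40 - 8| = 32

32


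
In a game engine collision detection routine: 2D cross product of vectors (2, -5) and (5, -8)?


u x v = u_x*v_y - u_y*v_x = 2*(-8) - (-5)*5
= (-16) - (-25) = 9

9


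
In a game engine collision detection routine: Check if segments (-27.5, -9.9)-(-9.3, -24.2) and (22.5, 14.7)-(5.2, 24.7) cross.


Cross products: d1=925.58, d2=990.97, d3=1162.72, d4=1097.33
d1*d2 < 0 and d3*d4 < 0? no

No, they don't intersect


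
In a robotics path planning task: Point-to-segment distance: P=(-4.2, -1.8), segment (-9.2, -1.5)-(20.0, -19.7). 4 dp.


Project P onto AB: t = 0.1279 (clamped to [0,1])
Closest point on segment: (-5.4643, -3.8284)
Distance: 2.3902

2.3902


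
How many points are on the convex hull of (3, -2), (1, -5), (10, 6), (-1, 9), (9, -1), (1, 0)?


Convex hull vertices (CCW): (-1, 9), (1, -5), (9, -1), (10, 6)
Count = 4

4
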